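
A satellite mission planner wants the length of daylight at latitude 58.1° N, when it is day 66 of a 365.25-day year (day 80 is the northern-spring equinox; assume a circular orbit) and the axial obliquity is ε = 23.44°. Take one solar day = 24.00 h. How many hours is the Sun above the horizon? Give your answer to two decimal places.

Solar longitude: λ_s = 360° × (66 − 80)/365.25 = -13.799°, i.e. -13.799° + 360° = 346.201°.
sin δ = sin 23.44° × sin 346.201° = -0.09488, so δ = -5.444°.
cos H₀ = −tan φ · tan δ = −tan(+58.1°) × tan(-5.444°) = 0.1531, so H₀ = 1.4171 rad = 81.19°.
Daylight = 2H₀/(2π) × 24.00 h = (1.4171/π) × 24.00 = 10.83 h.

10.83 h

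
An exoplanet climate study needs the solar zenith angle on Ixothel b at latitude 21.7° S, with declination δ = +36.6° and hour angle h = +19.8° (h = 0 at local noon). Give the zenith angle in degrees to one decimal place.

cos θ_z = sin φ sin δ + cos φ cos δ cos h = -0.220452 + 0.701825 = 0.481373.
θ_z = arccos(0.481373) = 61.2°.

θ_z = 61.2°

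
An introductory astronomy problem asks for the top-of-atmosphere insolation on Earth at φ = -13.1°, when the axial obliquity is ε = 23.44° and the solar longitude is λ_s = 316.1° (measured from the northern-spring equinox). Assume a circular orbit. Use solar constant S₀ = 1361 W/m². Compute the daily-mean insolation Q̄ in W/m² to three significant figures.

Q̄ ≈ 449 W/m²

Solar declination: sin δ = sin ε · sin λ_s = sin 23.44° × sin 316.1° = -0.27583, so δ = -16.011°.
cos H₀ = −tan(-13.1°) tan(-16.011°) = -0.0668, H₀ = 1.6376 rad.
Bracket: H₀ sin φ sin δ + cos φ cos δ sin H₀ = 1.6376×-0.22665×-0.27583 + 0.97398×0.96121×0.99777 = 0.102378 + 0.934112 = 1.036490.
Q̄ = (S₀/π) × [bracket] = (1361/π) × 1.036490 = 449.0 W/m².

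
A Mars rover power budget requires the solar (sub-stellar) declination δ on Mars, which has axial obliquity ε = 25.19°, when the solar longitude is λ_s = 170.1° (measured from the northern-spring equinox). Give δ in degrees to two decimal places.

sin δ = sin ε · sin λ_s = sin 25.19° × sin 170.1° = 0.073177.
δ = arcsin(0.073177) = +4.20°.

δ = +4.20°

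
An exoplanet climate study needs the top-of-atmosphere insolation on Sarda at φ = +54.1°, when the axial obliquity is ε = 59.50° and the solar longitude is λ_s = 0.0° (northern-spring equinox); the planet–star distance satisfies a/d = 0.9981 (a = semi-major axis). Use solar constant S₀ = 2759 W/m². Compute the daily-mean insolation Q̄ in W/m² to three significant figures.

Solar declination: sin δ = sin ε · sin λ_s = sin 59.50° × sin 0.0° = 0.00000, so δ = +0.000°.
cos H₀ = −tan(+54.1°) tan(+0.000°) = -0.0000, H₀ = 1.5708 rad.
Bracket: H₀ sin φ sin δ + cos φ cos δ sin H₀ = 1.5708×0.81004×0.00000 + 0.58637×1.00000×1.00000 = 0.000000 + 0.586370 = 0.586370.
Inverse-square distance factor (a/d)² = 0.9981² = 0.996204.
Q̄ = (S₀/π) × 0.996204 × [bracket] = (2759/π) × 0.996204 × 0.586370 = 513.0 W/m².

Q̄ ≈ 513 W/m²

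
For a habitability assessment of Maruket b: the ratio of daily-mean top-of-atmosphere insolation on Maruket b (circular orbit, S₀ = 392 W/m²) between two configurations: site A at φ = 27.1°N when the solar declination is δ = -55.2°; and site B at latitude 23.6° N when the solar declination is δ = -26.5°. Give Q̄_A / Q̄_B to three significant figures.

Q̄_A / Q̄_B ≈ 0.118

— Configuration A (φ=+27.1°):
cos H₀ = −tan(+27.1°) tan(-55.200°) = 0.7363, H₀ = 0.7432 rad.
Bracket: H₀ sin φ sin δ + cos φ cos δ sin H₀ = 0.7432×0.45554×-0.82115 + 0.89021×0.57071×0.67668 = -0.278006 + 0.343788 = 0.065782.
Q̄ = (S₀/π) × [bracket] = (392/π) × 0.065782 = 8.2081 W/m².
— Configuration B (φ=+23.6°):
cos H₀ = −tan(+23.6°) tan(-26.500°) = 0.2178, H₀ = 1.3512 rad.
Bracket: H₀ sin φ sin δ + cos φ cos δ sin H₀ = 1.3512×0.40035×-0.44620 + 0.91636×0.89493×0.97599 = -0.241373 + 0.800388 = 0.559015.
Q̄ = (S₀/π) × [bracket] = (392/π) × 0.559015 = 69.752 W/m².
Ratio Q̄_A / Q̄_B = 8.2081 / 69.752 = 0.1177.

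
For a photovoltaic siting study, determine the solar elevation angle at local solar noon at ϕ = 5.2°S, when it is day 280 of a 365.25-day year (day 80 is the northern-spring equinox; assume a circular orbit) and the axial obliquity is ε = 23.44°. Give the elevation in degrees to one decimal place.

88.5°

Solar longitude: L_s = 360° × (280 − 80)/365.25 = 197.125°.
sin δ = sin 23.44° × sin 197.125° = -0.11713, so δ = -6.727°.
At local noon the hour angle is zero, so the zenith angle equals |ϕ − δ| = |-5.2° − (-6.727°)| = 1.527°.
Elevation = 90° − 1.527° = 88.5°.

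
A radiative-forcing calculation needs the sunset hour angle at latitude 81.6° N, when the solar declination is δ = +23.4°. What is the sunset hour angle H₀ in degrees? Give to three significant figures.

H₀ = 180°

Sunrise equation: cos H₀ = −tan φ · tan δ = -2.9305 ≤ −1, so the Sun never sets (polar day) and H₀ = π.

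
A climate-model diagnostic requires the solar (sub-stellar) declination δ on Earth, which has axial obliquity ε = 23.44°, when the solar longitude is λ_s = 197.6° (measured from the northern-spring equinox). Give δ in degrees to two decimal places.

δ = -6.91°

sin δ = sin ε · sin λ_s = sin 23.44° × sin 197.6° = -0.120279.
δ = arcsin(-0.120279) = -6.91°.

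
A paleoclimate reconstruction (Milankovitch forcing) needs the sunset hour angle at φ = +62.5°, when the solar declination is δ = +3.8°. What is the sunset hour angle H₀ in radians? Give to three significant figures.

H₀ = 1.70 rad

cos H₀ = −tan φ · tan δ = −tan(+62.5°) × tan(+3.800°) = -0.1276, so H₀ = 1.6987 rad = 97.33°.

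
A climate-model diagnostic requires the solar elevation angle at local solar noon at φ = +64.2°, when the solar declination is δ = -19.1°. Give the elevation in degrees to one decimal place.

At local noon the hour angle is zero, so the zenith angle equals |φ − δ| = |+64.2° − (-19.100°)| = 83.300°.
Elevation = 90° − 83.300° = 6.7°.

6.7°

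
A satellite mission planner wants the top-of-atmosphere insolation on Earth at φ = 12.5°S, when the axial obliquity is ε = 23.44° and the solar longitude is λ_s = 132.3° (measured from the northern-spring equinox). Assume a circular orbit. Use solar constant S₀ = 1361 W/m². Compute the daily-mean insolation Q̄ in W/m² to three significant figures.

Solar declination: sin δ = sin ε · sin λ_s = sin 23.44° × sin 132.3° = 0.29422, so δ = +17.111°.
cos H₀ = −tan(-12.5°) tan(+17.111°) = 0.0682, H₀ = 1.5025 rad.
Bracket: H₀ sin φ sin δ + cos φ cos δ sin H₀ = 1.5025×-0.21644×0.29422 + 0.97630×0.95574×0.99767 = -0.095681 + 0.930915 = 0.835234.
Q̄ = (S₀/π) × [bracket] = (1361/π) × 0.835234 = 361.8 W/m².

Q̄ ≈ 362 W/m²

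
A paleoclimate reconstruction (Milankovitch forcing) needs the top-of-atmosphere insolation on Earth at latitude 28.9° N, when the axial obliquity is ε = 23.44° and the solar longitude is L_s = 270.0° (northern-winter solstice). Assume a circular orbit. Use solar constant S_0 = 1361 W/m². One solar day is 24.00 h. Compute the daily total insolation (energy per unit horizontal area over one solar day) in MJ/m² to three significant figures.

19.6 MJ/m²

Solar declination: sin δ = sin ε · sin L_s = sin 23.44° × sin 270.0° = -0.39779, so δ = -23.440°.
cos h₀ = −tan(+28.9°) tan(-23.440°) = 0.2393, h₀ = 1.3291 rad.
Bracket: h₀ sin ϕ sin δ + cos ϕ cos δ sin h₀ = 1.3291×0.48328×-0.39779 + 0.87546×0.91748×0.97094 = -0.255511 + 0.779876 = 0.524365.
Q̄ = (S_0/π) × [bracket] = (1361/π) × 0.524365 = 227.17 W/m².
Daily total = Q̄ × 24.00 h × 3600 s/h = 227.17 × 24.00 × 3600 / 10⁶ = 19.63 MJ/m².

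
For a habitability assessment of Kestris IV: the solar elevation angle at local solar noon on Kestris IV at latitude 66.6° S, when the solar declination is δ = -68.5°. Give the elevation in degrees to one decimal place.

At local noon the hour angle is zero, so the zenith angle equals |ϕ − δ| = |-66.6° − (-68.500°)| = 1.900°.
Elevation = 90° − 1.900° = 88.1°.

88.1°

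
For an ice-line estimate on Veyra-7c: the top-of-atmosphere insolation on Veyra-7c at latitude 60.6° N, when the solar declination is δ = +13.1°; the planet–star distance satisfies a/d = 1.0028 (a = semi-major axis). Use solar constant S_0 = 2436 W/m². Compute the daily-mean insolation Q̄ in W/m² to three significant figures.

Q̄ ≈ 647 W/m²

cos h₀ = −tan(+60.6°) tan(+13.100°) = -0.4130, h₀ = 1.9965 rad.
Bracket: h₀ sin ϕ sin δ + cos ϕ cos δ sin h₀ = 1.9965×0.87121×0.22665 + 0.49090×0.97398×0.91074 = 0.394228 + 0.435449 = 0.829677.
Inverse-square distance factor (a/d)² = 1.0028² = 1.005608.
Q̄ = (S_0/π) × 1.005608 × [bracket] = (2436/π) × 1.005608 × 0.829677 = 646.9 W/m².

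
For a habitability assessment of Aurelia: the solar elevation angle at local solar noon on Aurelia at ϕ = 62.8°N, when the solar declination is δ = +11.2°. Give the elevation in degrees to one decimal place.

At local noon the hour angle is zero, so the zenith angle equals |ϕ − δ| = |+62.8° − (+11.200°)| = 51.600°.
Elevation = 90° − 51.600° = 38.4°.

38.4°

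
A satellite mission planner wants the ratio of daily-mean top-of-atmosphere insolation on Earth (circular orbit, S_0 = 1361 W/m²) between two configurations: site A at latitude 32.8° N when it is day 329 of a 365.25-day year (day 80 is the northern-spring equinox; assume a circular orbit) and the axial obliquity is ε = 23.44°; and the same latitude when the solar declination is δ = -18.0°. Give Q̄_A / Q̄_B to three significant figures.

— Configuration A (ϕ=+32.8°):
Solar longitude: L_s = 360° × (329 − 80)/365.25 = 245.421°.
sin δ = sin 23.44° × sin 245.421° = -0.36174, so δ = -21.207°.
cos h₀ = −tan(+32.8°) tan(-21.207°) = 0.2501, h₀ = 1.3181 rad.
Bracket: h₀ sin ϕ sin δ + cos ϕ cos δ sin h₀ = 1.3181×0.54171×-0.36174 + 0.84057×0.93228×0.96823 = -0.258292 + 0.758750 = 0.500458.
Q̄ = (S_0/π) × [bracket] = (1361/π) × 0.500458 = 216.81 W/m².
— Configuration B (ϕ=+32.8°):
cos h₀ = −tan(+32.8°) tan(-18.000°) = 0.2094, h₀ = 1.3598 rad.
Bracket: h₀ sin ϕ sin δ + cos ϕ cos δ sin h₀ = 1.3598×0.54171×-0.30902 + 0.84057×0.95106×0.97783 = -0.227629 + 0.781709 = 0.554080.
Q̄ = (S_0/π) × [bracket] = (1361/π) × 0.554080 = 240.04 W/m².
Ratio Q̄_A / Q̄_B = 216.81 / 240.04 = 0.9032.

Q̄_A / Q̄_B ≈ 0.903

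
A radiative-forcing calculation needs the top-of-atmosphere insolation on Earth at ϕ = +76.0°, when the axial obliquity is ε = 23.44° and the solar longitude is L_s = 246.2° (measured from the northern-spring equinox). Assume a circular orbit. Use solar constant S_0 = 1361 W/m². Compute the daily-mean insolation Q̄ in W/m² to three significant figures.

Solar declination: sin δ = sin ε · sin L_s = sin 23.44° × sin 246.2° = -0.36396, so δ = -21.344°.
cos h₀ = −tan(+76.0°) tan(-21.344°) = 1.5673 ≥ 1 ⇒ polar night, h₀ = 0 and Q̄ = 0.

Q̄ ≈ 0.00 W/m²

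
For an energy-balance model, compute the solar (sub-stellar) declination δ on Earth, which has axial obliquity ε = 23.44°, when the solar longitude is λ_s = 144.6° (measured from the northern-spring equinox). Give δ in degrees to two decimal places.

sin δ = sin ε · sin λ_s = sin 23.44° × sin 144.6° = 0.230431.
δ = arcsin(0.230431) = +13.32°.

δ = +13.32°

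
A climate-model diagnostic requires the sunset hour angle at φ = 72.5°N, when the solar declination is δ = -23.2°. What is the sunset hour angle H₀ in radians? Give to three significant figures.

H₀ = 0.00 rad

cos H₀ = −tan φ · tan δ = 1.3593 ≥ 1, so the Sun never rises (polar night) and H₀ = 0.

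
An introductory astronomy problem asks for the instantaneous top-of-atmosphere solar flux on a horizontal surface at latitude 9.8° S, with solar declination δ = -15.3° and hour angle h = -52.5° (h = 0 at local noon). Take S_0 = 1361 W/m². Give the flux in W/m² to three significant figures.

849 W/m²

cos θ_z = sin ϕ sin δ + cos ϕ cos δ cos h = 0.044914 + 0.578617 = 0.623531.
Flux = S_0 · cos θ_z = 1361 × 0.623531 = 848.6 W/m².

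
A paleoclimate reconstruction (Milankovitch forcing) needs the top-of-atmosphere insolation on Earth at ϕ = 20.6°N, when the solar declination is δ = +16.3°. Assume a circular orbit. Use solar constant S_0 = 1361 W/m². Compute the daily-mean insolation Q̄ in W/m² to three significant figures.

cos h₀ = −tan(+20.6°) tan(+16.300°) = -0.1099, h₀ = 1.6809 rad.
Bracket: h₀ sin ϕ sin δ + cos ϕ cos δ sin h₀ = 1.6809×0.35184×0.28067 + 0.93606×0.95981×0.99394 = 0.165990 + 0.892995 = 1.058985.
Q̄ = (S_0/π) × [bracket] = (1361/π) × 1.058985 = 458.8 W/m².

Q̄ ≈ 459 W/m²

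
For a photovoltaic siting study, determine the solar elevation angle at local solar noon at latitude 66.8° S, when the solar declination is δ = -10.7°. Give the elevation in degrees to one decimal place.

33.9°

At local noon the hour angle is zero, so the zenith angle equals |φ − δ| = |-66.8° − (-10.700°)| = 56.100°.
Elevation = 90° − 56.100° = 33.9°.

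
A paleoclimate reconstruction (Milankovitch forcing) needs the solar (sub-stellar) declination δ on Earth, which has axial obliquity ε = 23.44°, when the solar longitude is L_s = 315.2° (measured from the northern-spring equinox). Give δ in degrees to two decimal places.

sin δ = sin ε · sin L_s = sin 23.44° × sin 315.2° = -0.280295.
δ = arcsin(-0.280295) = -16.28°.

δ = -16.28°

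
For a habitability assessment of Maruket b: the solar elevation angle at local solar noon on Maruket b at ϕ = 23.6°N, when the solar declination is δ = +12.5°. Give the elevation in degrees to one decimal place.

78.9°

At local noon the hour angle is zero, so the zenith angle equals |ϕ − δ| = |+23.6° − (+12.500°)| = 11.100°.
Elevation = 90° − 11.100° = 78.9°.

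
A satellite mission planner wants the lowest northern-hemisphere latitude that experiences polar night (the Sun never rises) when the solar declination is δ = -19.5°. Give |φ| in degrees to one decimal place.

Polar night requires cos H₀ = −tan φ tan δ ≥ 1, i.e. tan φ tan δ ≤ −1.
The boundary is |tan φ| · |tan δ| = 1, so |φ| = 90° − |δ| = 90° − 19.5° = 70.5° in the northern hemisphere.

|φ| = 70.5°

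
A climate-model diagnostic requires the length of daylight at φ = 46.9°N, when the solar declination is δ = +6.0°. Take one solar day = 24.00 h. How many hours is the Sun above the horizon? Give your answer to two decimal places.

12.86 h

cos H₀ = −tan φ · tan δ = −tan(+46.9°) × tan(+6.000°) = -0.1123, so H₀ = 1.6834 rad = 96.45°.
Daylight = 2H₀/(2π) × 24.00 h = (1.6834/π) × 24.00 = 12.86 h.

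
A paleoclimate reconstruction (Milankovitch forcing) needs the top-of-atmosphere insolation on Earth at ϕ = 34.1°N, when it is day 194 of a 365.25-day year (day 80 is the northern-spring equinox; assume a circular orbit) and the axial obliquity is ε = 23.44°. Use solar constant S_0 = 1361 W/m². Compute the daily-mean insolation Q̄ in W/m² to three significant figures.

Solar longitude: L_s = 360° × (194 − 80)/365.25 = 112.361°.
sin δ = sin 23.44° × sin 112.361° = 0.36788, so δ = +21.585°.
cos h₀ = −tan(+34.1°) tan(+21.585°) = -0.2679, h₀ = 1.8420 rad.
Bracket: h₀ sin ϕ sin δ + cos ϕ cos δ sin h₀ = 1.8420×0.56064×0.36788 + 0.82806×0.92987×0.96346 = 0.379909 + 0.741853 = 1.121762.
Q̄ = (S_0/π) × [bracket] = (1361/π) × 1.121762 = 486.0 W/m².

Q̄ ≈ 486 W/m²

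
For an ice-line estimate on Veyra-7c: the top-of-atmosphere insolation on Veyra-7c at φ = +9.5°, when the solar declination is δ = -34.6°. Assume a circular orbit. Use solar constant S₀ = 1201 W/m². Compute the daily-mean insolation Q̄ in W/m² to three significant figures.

cos H₀ = −tan(+9.5°) tan(-34.600°) = 0.1154, H₀ = 1.4551 rad.
Bracket: H₀ sin φ sin δ + cos φ cos δ sin H₀ = 1.4551×0.16505×-0.56784 + 0.98629×0.82314×0.99331 = -0.136375 + 0.806423 = 0.670048.
Q̄ = (S₀/π) × [bracket] = (1201/π) × 0.670048 = 256.2 W/m².

Q̄ ≈ 256 W/m²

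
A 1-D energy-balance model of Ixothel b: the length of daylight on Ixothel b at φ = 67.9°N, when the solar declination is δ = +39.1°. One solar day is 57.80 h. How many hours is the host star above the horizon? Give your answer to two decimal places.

57.80 h

Sunrise equation: cos H₀ = −tan φ · tan δ = -2.0014 ≤ −1, so the host star never sets (polar day) and H₀ = π.
Daylight = 2H₀/(2π) × 57.80 h = (3.1416/π) × 57.80 = 57.80 h.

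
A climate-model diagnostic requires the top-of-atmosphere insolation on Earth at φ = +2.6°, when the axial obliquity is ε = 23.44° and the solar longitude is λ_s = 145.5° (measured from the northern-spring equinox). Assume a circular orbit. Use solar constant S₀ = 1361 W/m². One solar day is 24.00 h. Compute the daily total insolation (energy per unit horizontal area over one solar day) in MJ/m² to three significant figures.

37.0 MJ/m²

Solar declination: sin δ = sin ε · sin λ_s = sin 23.44° × sin 145.5° = 0.22531, so δ = +13.021°.
cos H₀ = −tan(+2.6°) tan(+13.021°) = -0.0105, H₀ = 1.5813 rad.
Bracket: H₀ sin φ sin δ + cos φ cos δ sin H₀ = 1.5813×0.04536×0.22531 + 0.99897×0.97429×0.99994 = 0.016161 + 0.973228 = 0.989389.
Q̄ = (S₀/π) × [bracket] = (1361/π) × 0.989389 = 428.62 W/m².
Daily total = Q̄ × 24.00 h × 3600 s/h = 428.62 × 24.00 × 3600 / 10⁶ = 37.03 MJ/m².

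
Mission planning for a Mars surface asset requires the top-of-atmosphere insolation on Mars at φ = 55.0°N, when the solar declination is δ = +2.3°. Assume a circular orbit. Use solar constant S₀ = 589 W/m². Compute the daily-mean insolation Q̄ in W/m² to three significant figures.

cos H₀ = −tan(+55.0°) tan(+2.300°) = -0.0574, H₀ = 1.6282 rad.
Bracket: H₀ sin φ sin δ + cos φ cos δ sin H₀ = 1.6282×0.81915×0.04013 + 0.57358×0.99919×0.99835 = 0.053523 + 0.572170 = 0.625693.
Q̄ = (S₀/π) × [bracket] = (589/π) × 0.625693 = 117.3 W/m².

Q̄ ≈ 117 W/m²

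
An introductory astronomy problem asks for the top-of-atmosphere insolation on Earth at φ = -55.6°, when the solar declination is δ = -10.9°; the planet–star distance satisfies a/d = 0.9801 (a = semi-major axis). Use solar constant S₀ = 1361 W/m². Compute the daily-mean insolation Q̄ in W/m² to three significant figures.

cos H₀ = −tan(-55.6°) tan(-10.900°) = -0.2812, H₀ = 1.8559 rad.
Bracket: H₀ sin φ sin δ + cos φ cos δ sin H₀ = 1.8559×-0.82511×-0.18910 + 0.56497×0.98196×0.95964 = 0.289573 + 0.532387 = 0.821960.
Inverse-square distance factor (a/d)² = 0.9801² = 0.960596.
Q̄ = (S₀/π) × 0.960596 × [bracket] = (1361/π) × 0.960596 × 0.821960 = 342.1 W/m².

Q̄ ≈ 342 W/m²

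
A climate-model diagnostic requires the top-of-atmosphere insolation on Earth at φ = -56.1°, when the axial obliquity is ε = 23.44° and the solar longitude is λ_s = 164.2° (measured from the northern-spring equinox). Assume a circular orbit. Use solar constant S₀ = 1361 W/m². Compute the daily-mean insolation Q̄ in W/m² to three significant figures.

Solar declination: sin δ = sin ε · sin λ_s = sin 23.44° × sin 164.2° = 0.10831, so δ = +6.218°.
cos H₀ = −tan(-56.1°) tan(+6.218°) = 0.1621, H₀ = 1.4079 rad.
Bracket: H₀ sin φ sin δ + cos φ cos δ sin H₀ = 1.4079×-0.83001×0.10831 + 0.55775×0.99412×0.98677 = -0.126568 + 0.547135 = 0.420567.
Q̄ = (S₀/π) × [bracket] = (1361/π) × 0.420567 = 182.2 W/m².

Q̄ ≈ 182 W/m²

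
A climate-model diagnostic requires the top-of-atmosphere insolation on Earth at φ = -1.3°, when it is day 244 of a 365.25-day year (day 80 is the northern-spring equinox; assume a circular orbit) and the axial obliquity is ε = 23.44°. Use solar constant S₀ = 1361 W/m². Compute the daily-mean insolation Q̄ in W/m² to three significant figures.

Solar longitude: λ_s = 360° × (244 − 80)/365.25 = 161.643°.
sin δ = sin 23.44° × sin 161.643° = 0.12528, so δ = +7.197°.
cos H₀ = −tan(-1.3°) tan(+7.197°) = 0.0029, H₀ = 1.5679 rad.
Bracket: H₀ sin φ sin δ + cos φ cos δ sin H₀ = 1.5679×-0.02269×0.12528 + 0.99974×0.99212×1.00000 = -0.004457 + 0.991862 = 0.987405.
Q̄ = (S₀/π) × [bracket] = (1361/π) × 0.987405 = 427.8 W/m².

Q̄ ≈ 428 W/m²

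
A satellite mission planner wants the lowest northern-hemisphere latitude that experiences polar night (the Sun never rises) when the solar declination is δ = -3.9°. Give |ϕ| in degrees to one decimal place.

|ϕ| = 86.1°

Polar night requires cos h₀ = −tan ϕ tan δ ≥ 1, i.e. tan ϕ tan δ ≤ −1.
The boundary is |tan ϕ| · |tan δ| = 1, so |ϕ| = 90° − |δ| = 90° − 3.9° = 86.1° in the northern hemisphere.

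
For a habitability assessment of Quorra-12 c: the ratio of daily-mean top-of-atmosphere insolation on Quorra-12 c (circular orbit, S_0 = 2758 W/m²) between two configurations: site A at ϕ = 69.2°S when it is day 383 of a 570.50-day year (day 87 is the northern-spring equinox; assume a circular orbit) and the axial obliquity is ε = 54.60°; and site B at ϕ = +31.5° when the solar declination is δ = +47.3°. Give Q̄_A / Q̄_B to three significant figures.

Q̄_A / Q̄_B ≈ 0.385

— Configuration A (ϕ=-69.2°):
Solar longitude: L_s = 360° × (383 − 87)/570.50 = 186.784°.
sin δ = sin 54.60° × sin 186.784° = -0.09628, so δ = -5.525°.
cos h₀ = −tan(-69.2°) tan(-5.525°) = -0.2546, h₀ = 1.8283 rad.
Bracket: h₀ sin ϕ sin δ + cos ϕ cos δ sin h₀ = 1.8283×-0.93483×-0.09628 + 0.35511×0.99535×0.96703 = 0.164557 + 0.341805 = 0.506362.
Q̄ = (S_0/π) × [bracket] = (2758/π) × 0.506362 = 444.53 W/m².
— Configuration B (ϕ=+31.5°):
cos h₀ = −tan(+31.5°) tan(+47.300°) = -0.6641, h₀ = 2.2971 rad.
Bracket: h₀ sin ϕ sin δ + cos ϕ cos δ sin h₀ = 2.2971×0.52250×0.73491 + 0.85264×0.67816×0.74766 = 0.882065 + 0.432317 = 1.314382.
Q̄ = (S_0/π) × [bracket] = (2758/π) × 1.314382 = 1153.9 W/m².
Ratio Q̄_A / Q̄_B = 444.53 / 1153.9 = 0.3852.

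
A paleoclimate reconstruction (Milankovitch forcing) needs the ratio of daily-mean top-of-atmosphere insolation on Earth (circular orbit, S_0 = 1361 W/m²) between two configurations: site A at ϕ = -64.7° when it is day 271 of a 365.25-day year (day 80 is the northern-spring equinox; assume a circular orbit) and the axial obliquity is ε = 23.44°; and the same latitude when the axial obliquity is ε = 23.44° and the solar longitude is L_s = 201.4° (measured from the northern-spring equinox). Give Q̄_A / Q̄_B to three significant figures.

— Configuration A (ϕ=-64.7°):
Solar longitude: L_s = 360° × (271 − 80)/365.25 = 188.255°.
sin δ = sin 23.44° × sin 188.255° = -0.05711, so δ = -3.274°.
cos h₀ = −tan(-64.7°) tan(-3.274°) = -0.1210, h₀ = 1.6921 rad.
Bracket: h₀ sin ϕ sin δ + cos ϕ cos δ sin h₀ = 1.6921×-0.90408×-0.05711 + 0.42736×0.99837×0.99265 = 0.087367 + 0.423527 = 0.510894.
Q̄ = (S_0/π) × [bracket] = (1361/π) × 0.510894 = 221.33 W/m².
— Configuration B (ϕ=-64.7°):
Solar declination: sin δ = sin ε · sin L_s = sin 23.44° × sin 201.4° = -0.14514, so δ = -8.346°.
cos h₀ = −tan(-64.7°) tan(-8.346°) = -0.3103, h₀ = 1.8863 rad.
Bracket: h₀ sin ϕ sin δ + cos ϕ cos δ sin h₀ = 1.8863×-0.90408×-0.14514 + 0.42736×0.98941×0.95063 = 0.247517 + 0.401959 = 0.649476.
Q̄ = (S_0/π) × [bracket] = (1361/π) × 0.649476 = 281.37 W/m².
Ratio Q̄_A / Q̄_B = 221.33 / 281.37 = 0.7866.

Q̄_A / Q̄_B ≈ 0.787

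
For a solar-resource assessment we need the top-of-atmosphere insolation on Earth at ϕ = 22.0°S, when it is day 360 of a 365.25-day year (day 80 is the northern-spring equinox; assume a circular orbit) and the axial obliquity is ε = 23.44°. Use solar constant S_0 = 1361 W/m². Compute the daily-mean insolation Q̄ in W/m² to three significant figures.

Q̄ ≈ 475 W/m²

Solar longitude: L_s = 360° × (360 − 80)/365.25 = 275.975°.
sin δ = sin 23.44° × sin 275.975° = -0.39563, so δ = -23.305°.
cos h₀ = −tan(-22.0°) tan(-23.305°) = -0.1740, h₀ = 1.7457 rad.
Bracket: h₀ sin ϕ sin δ + cos ϕ cos δ sin h₀ = 1.7457×-0.37461×-0.39563 + 0.92718×0.91841×0.98474 = 0.258725 + 0.838537 = 1.097262.
Q̄ = (S_0/π) × [bracket] = (1361/π) × 1.097262 = 475.4 W/m².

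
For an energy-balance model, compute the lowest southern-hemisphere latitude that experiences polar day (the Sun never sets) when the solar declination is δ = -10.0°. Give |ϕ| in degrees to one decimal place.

|ϕ| = 80.0°

Polar day requires cos h₀ = −tan ϕ tan δ ≤ −1, i.e. tan ϕ tan δ ≥ 1.
The boundary is |tan ϕ| · |tan δ| = 1, so |ϕ| = 90° − |δ| = 90° − 10.0° = 80.0° in the southern hemisphere.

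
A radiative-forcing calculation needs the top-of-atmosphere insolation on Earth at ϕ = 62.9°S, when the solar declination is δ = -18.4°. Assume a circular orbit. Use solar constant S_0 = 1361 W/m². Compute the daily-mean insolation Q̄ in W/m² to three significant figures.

Q̄ ≈ 420 W/m²

cos h₀ = −tan(-62.9°) tan(-18.400°) = -0.6501, h₀ = 2.2785 rad.
Bracket: h₀ sin ϕ sin δ + cos ϕ cos δ sin h₀ = 2.2785×-0.89021×-0.31565 + 0.45554×0.94888×0.75988 = 0.640247 + 0.328460 = 0.968707.
Q̄ = (S_0/π) × [bracket] = (1361/π) × 0.968707 = 419.7 W/m².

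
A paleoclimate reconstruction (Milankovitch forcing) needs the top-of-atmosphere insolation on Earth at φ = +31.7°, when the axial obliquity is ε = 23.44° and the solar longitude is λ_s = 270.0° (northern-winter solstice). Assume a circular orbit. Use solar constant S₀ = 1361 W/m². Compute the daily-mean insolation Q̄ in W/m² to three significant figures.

Q̄ ≈ 208 W/m²

Solar declination: sin δ = sin ε · sin λ_s = sin 23.44° × sin 270.0° = -0.39779, so δ = -23.440°.
cos H₀ = −tan(+31.7°) tan(-23.440°) = 0.2678, H₀ = 1.2997 rad.
Bracket: H₀ sin φ sin δ + cos φ cos δ sin H₀ = 1.2997×0.52547×-0.39779 + 0.85081×0.91748×0.96348 = -0.271672 + 0.752094 = 0.480422.
Q̄ = (S₀/π) × [bracket] = (1361/π) × 0.480422 = 208.1 W/m².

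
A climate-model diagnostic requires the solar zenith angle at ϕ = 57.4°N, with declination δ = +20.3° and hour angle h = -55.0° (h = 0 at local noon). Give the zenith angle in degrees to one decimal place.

θ_z = 54.4°

cos θ_z = sin ϕ sin δ + cos ϕ cos δ cos h = 0.292277 + 0.289832 = 0.582109.
θ_z = arccos(0.582109) = 54.4°.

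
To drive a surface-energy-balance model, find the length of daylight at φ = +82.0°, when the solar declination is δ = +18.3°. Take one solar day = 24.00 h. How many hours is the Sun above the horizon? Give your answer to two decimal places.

Sunrise equation: cos H₀ = −tan φ · tan δ = -2.3532 ≤ −1, so the Sun never sets (polar day) and H₀ = π.
Daylight = 2H₀/(2π) × 24.00 h = (3.1416/π) × 24.00 = 24.00 h.

24.00 h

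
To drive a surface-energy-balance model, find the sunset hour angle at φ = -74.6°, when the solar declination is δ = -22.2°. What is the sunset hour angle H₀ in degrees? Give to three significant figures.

Sunrise equation: cos H₀ = −tan φ · tan δ = -1.4816 ≤ −1, so the Sun never sets (polar day) and H₀ = π.

H₀ = 180°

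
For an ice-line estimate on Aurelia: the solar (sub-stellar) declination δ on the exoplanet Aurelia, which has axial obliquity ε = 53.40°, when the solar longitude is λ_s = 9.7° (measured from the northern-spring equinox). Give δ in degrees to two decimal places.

δ = +7.77°

sin δ = sin ε · sin λ_s = sin 53.40° × sin 9.7° = 0.135266.
δ = arcsin(0.135266) = +7.77°.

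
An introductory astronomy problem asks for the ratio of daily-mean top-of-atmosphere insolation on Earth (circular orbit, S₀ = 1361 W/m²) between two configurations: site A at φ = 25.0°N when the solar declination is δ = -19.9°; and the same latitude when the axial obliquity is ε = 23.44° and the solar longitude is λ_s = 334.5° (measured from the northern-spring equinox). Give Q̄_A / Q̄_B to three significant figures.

— Configuration A (φ=+25.0°):
cos H₀ = −tan(+25.0°) tan(-19.900°) = 0.1688, H₀ = 1.4012 rad.
Bracket: H₀ sin φ sin δ + cos φ cos δ sin H₀ = 1.4012×0.42262×-0.34038 + 0.90631×0.94029×0.98565 = -0.201565 + 0.839965 = 0.638400.
Q̄ = (S₀/π) × [bracket] = (1361/π) × 0.638400 = 276.57 W/m².
— Configuration B (φ=+25.0°):
Solar declination: sin δ = sin ε · sin λ_s = sin 23.44° × sin 334.5° = -0.17125, so δ = -9.861°.
cos H₀ = −tan(+25.0°) tan(-9.861°) = 0.0811, H₀ = 1.4897 rad.
Bracket: H₀ sin φ sin δ + cos φ cos δ sin H₀ = 1.4897×0.42262×-0.17125 + 0.90631×0.98523×0.99671 = -0.107815 + 0.889986 = 0.782171.
Q̄ = (S₀/π) × [bracket] = (1361/π) × 0.782171 = 338.85 W/m².
Ratio Q̄_A / Q̄_B = 276.57 / 338.85 = 0.8162.

Q̄_A / Q̄_B ≈ 0.816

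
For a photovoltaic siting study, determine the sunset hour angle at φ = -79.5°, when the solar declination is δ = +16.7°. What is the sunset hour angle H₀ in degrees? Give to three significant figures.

cos H₀ = −tan φ · tan δ = 1.6187 ≥ 1, so the Sun never rises (polar night) and H₀ = 0.

H₀ = 0.00°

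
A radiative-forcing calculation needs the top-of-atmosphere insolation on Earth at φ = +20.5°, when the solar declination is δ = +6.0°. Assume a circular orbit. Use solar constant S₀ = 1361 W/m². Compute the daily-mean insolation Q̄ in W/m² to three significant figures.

Q̄ ≈ 429 W/m²

cos H₀ = −tan(+20.5°) tan(+6.000°) = -0.0393, H₀ = 1.6101 rad.
Bracket: H₀ sin φ sin δ + cos φ cos δ sin H₀ = 1.6101×0.35021×0.10453 + 0.93667×0.99452×0.99923 = 0.058942 + 0.930820 = 0.989762.
Q̄ = (S₀/π) × [bracket] = (1361/π) × 0.989762 = 428.8 W/m².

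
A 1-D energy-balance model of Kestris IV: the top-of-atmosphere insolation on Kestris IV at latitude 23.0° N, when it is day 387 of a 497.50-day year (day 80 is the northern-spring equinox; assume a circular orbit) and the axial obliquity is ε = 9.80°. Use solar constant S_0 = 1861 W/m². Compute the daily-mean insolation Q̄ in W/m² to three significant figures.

Solar longitude: L_s = 360° × (387 − 80)/497.50 = 222.151°.
sin δ = sin 9.80° × sin 222.151° = -0.11422, so δ = -6.559°.
cos h₀ = −tan(+23.0°) tan(-6.559°) = 0.0488, h₀ = 1.5220 rad.
Bracket: h₀ sin ϕ sin δ + cos ϕ cos δ sin h₀ = 1.5220×0.39073×-0.11422 + 0.92050×0.99345×0.99881 = -0.067926 + 0.913383 = 0.845457.
Q̄ = (S_0/π) × [bracket] = (1861/π) × 0.845457 = 500.8 W/m².

Q̄ ≈ 501 W/m²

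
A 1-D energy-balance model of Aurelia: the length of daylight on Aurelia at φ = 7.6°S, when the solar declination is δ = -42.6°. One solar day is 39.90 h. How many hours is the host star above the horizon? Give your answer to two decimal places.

21.51 h

cos H₀ = −tan φ · tan δ = −tan(-7.6°) × tan(-42.600°) = -0.1227, so H₀ = 1.6938 rad = 97.05°.
Daylight = 2H₀/(2π) × 39.90 h = (1.6938/π) × 39.90 = 21.51 h.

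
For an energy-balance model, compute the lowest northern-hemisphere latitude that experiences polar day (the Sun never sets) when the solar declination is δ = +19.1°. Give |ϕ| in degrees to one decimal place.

Polar day requires cos h₀ = −tan ϕ tan δ ≤ −1, i.e. tan ϕ tan δ ≥ 1.
The boundary is |tan ϕ| · |tan δ| = 1, so |ϕ| = 90° − |δ| = 90° − 19.1° = 70.9° in the northern hemisphere.

|ϕ| = 70.9°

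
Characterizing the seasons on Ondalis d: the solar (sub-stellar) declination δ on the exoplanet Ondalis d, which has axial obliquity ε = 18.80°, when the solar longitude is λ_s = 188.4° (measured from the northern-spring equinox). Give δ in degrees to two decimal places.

sin δ = sin ε · sin λ_s = sin 18.80° × sin 188.4° = -0.047078.
δ = arcsin(-0.047078) = -2.70°.

δ = -2.70°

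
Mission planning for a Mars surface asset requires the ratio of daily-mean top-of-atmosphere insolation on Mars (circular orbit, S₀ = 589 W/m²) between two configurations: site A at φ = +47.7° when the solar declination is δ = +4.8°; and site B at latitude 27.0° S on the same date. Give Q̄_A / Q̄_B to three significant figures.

— Configuration A (φ=+47.7°):
cos H₀ = −tan(+47.7°) tan(+4.800°) = -0.0923, H₀ = 1.6632 rad.
Bracket: H₀ sin φ sin δ + cos φ cos δ sin H₀ = 1.6632×0.73963×0.08368 + 0.67301×0.99649×0.99573 = 0.102939 + 0.667784 = 0.770723.
Q̄ = (S₀/π) × [bracket] = (589/π) × 0.770723 = 144.50 W/m².
— Configuration B (φ=-27.0°):
cos H₀ = −tan(-27.0°) tan(+4.800°) = 0.0428, H₀ = 1.5280 rad.
Bracket: H₀ sin φ sin δ + cos φ cos δ sin H₀ = 1.5280×-0.45399×0.08368 + 0.89101×0.99649×0.99908 = -0.058049 + 0.887066 = 0.829017.
Q̄ = (S₀/π) × [bracket] = (589/π) × 0.829017 = 155.43 W/m².
Ratio Q̄_A / Q̄_B = 144.50 / 155.43 = 0.9297.

Q̄_A / Q̄_B ≈ 0.930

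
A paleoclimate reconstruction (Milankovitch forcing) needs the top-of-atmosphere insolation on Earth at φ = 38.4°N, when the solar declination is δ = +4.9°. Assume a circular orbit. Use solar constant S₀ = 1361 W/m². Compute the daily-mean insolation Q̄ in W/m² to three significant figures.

Q̄ ≈ 375 W/m²

cos H₀ = −tan(+38.4°) tan(+4.900°) = -0.0679, H₀ = 1.6388 rad.
Bracket: H₀ sin φ sin δ + cos φ cos δ sin H₀ = 1.6388×0.62115×0.08542 + 0.78369×0.99635×0.99769 = 0.086952 + 0.779026 = 0.865978.
Q̄ = (S₀/π) × [bracket] = (1361/π) × 0.865978 = 375.2 W/m².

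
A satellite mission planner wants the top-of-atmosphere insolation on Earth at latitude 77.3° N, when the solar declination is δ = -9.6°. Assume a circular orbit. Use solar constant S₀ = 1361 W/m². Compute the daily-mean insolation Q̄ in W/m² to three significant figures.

cos H₀ = −tan(+77.3°) tan(-9.600°) = 0.7505, H₀ = 0.7219 rad.
Bracket: H₀ sin φ sin δ + cos φ cos δ sin H₀ = 0.7219×0.97553×-0.16677 + 0.21985×0.98600×0.66085 = -0.117445 + 0.143254 = 0.025809.
Q̄ = (S₀/π) × [bracket] = (1361/π) × 0.025809 = 11.18 W/m².

Q̄ ≈ 11.2 W/m²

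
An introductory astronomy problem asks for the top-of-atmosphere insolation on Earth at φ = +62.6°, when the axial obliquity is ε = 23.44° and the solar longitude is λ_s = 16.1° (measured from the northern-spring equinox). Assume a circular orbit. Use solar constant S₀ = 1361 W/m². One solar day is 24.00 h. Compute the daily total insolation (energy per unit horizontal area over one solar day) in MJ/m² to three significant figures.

Solar declination: sin δ = sin ε · sin λ_s = sin 23.44° × sin 16.1° = 0.11031, so δ = +6.333°.
cos H₀ = −tan(+62.6°) tan(+6.333°) = -0.2141, H₀ = 1.7866 rad.
Bracket: H₀ sin φ sin δ + cos φ cos δ sin H₀ = 1.7866×0.88782×0.11031 + 0.46020×0.99390×0.97681 = 0.174971 + 0.446786 = 0.621757.
Q̄ = (S₀/π) × [bracket] = (1361/π) × 0.621757 = 269.36 W/m².
Daily total = Q̄ × 24.00 h × 3600 s/h = 269.36 × 24.00 × 3600 / 10⁶ = 23.27 MJ/m².

23.3 MJ/m²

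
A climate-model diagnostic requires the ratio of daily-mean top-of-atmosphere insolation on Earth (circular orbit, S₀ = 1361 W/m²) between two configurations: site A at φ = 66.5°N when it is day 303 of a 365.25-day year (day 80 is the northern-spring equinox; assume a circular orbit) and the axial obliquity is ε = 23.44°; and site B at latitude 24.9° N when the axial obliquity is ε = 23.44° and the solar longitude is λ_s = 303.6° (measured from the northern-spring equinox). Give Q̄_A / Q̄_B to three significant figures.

— Configuration A (φ=+66.5°):
Solar longitude: λ_s = 360° × (303 − 80)/365.25 = 219.795°.
sin δ = sin 23.44° × sin 219.795° = -0.25460, so δ = -14.750°.
cos H₀ = −tan(+66.5°) tan(-14.750°) = 0.6055, H₀ = 0.9204 rad.
Bracket: H₀ sin φ sin δ + cos φ cos δ sin H₀ = 0.9204×0.91706×-0.25460 + 0.39875×0.96705×0.79585 = -0.214898 + 0.306889 = 0.091991.
Q̄ = (S₀/π) × [bracket] = (1361/π) × 0.091991 = 39.852 W/m².
— Configuration B (φ=+24.9°):
Solar declination: sin δ = sin ε · sin λ_s = sin 23.44° × sin 303.6° = -0.33133, so δ = -19.349°.
cos H₀ = −tan(+24.9°) tan(-19.349°) = 0.1630, H₀ = 1.4071 rad.
Bracket: H₀ sin φ sin δ + cos φ cos δ sin H₀ = 1.4071×0.42104×-0.33133 + 0.90704×0.94352×0.98663 = -0.196295 + 0.844368 = 0.648073.
Q̄ = (S₀/π) × [bracket] = (1361/π) × 0.648073 = 280.76 W/m².
Ratio Q̄_A / Q̄_B = 39.852 / 280.76 = 0.1419.

Q̄_A / Q̄_B ≈ 0.142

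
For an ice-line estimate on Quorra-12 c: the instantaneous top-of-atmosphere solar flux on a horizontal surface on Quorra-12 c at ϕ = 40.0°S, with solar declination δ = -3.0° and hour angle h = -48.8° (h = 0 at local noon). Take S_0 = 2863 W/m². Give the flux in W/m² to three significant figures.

1.54e+03 W/m²

cos θ_z = sin ϕ sin δ + cos ϕ cos δ cos h = 0.033641 + 0.503894 = 0.537535.
Flux = S_0 · cos θ_z = 2863 × 0.537535 = 1539 W/m².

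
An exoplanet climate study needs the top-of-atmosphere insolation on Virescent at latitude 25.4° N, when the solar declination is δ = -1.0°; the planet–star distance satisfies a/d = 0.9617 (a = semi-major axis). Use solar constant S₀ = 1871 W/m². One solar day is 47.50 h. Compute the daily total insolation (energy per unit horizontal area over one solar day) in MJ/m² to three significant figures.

cos H₀ = −tan(+25.4°) tan(-1.000°) = 0.0083, H₀ = 1.5625 rad.
Bracket: H₀ sin φ sin δ + cos φ cos δ sin H₀ = 1.5625×0.42894×-0.01745 + 0.90334×0.99985×0.99997 = -0.011695 + 0.903177 = 0.891482.
Inverse-square distance factor (a/d)² = 0.9617² = 0.924867.
Q̄ = (S₀/π) × 0.924867 × [bracket] = (1871/π) × 0.924867 × 0.891482 = 491.04 W/m².
Daily total = Q̄ × 47.50 h × 3600 s/h = 491.04 × 47.50 × 3600 / 10⁶ = 83.97 MJ/m².

84.0 MJ/m²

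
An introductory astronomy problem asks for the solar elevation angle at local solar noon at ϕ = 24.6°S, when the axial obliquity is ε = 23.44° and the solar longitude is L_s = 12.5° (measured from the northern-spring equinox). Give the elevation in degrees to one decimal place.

Solar declination: sin δ = sin ε · sin L_s = sin 23.44° × sin 12.5° = 0.08610, so δ = +4.939°.
At local noon the hour angle is zero, so the zenith angle equals |ϕ − δ| = |-24.6° − (+4.939°)| = 29.539°.
Elevation = 90° − 29.539° = 60.5°.

60.5°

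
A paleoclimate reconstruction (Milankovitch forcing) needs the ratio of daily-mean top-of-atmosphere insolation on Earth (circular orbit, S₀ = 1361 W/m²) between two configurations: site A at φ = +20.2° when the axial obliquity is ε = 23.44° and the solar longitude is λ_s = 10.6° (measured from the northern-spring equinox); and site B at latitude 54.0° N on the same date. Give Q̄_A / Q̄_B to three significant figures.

Q̄_A / Q̄_B ≈ 1.43

— Configuration A (φ=+20.2°):
Solar declination: sin δ = sin ε · sin λ_s = sin 23.44° × sin 10.6° = 0.07317, so δ = +4.196°.
cos H₀ = −tan(+20.2°) tan(+4.196°) = -0.0270, H₀ = 1.5978 rad.
Bracket: H₀ sin φ sin δ + cos φ cos δ sin H₀ = 1.5978×0.34530×0.07317 + 0.93849×0.99732×0.99964 = 0.040369 + 0.935638 = 0.976007.
Q̄ = (S₀/π) × [bracket] = (1361/π) × 0.976007 = 422.83 W/m².
— Configuration B (φ=+54.0°):
cos H₀ = −tan(+54.0°) tan(+4.196°) = -0.1010, H₀ = 1.6720 rad.
Bracket: H₀ sin φ sin δ + cos φ cos δ sin H₀ = 1.6720×0.80902×0.07317 + 0.58779×0.99732×0.99489 = 0.098976 + 0.583219 = 0.682195.
Q̄ = (S₀/π) × [bracket] = (1361/π) × 0.682195 = 295.54 W/m².
Ratio Q̄_A / Q̄_B = 422.83 / 295.54 = 1.431.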